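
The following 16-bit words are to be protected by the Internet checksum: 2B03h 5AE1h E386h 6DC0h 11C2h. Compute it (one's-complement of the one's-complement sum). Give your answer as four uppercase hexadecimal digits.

One's-complement addition (fold any carry out of bit 15 back into bit 0):
  0x2B03 + 0x5AE1 = 0x085E4
  0x85E4 + 0xE386 = 0x1696A → wrap carry → 0x696B
  0x696B + 0x6DC0 = 0x0D72B
  0xD72B + 0x11C2 = 0x0E8ED
One's-complement sum = 0xE8ED.
Checksum = ~0xE8ED & 0xFFFF = 0x1712.

1712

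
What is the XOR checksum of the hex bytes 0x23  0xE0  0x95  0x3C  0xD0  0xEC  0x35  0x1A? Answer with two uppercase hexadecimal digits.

XOR the bytes together:
  start with 0x23
  0x23 ⊕ 0xE0 = 0xC3
  0xC3 ⊕ 0x95 = 0x56
  0x56 ⊕ 0x3C = 0x6A
  0x6A ⊕ 0xD0 = 0xBA
  0xBA ⊕ 0xEC = 0x56
  0x56 ⊕ 0x35 = 0x63
  0x63 ⊕ 0x1A = 0x79

79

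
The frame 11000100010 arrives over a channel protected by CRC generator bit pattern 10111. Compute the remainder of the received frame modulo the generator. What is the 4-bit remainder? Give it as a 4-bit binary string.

Modulo-2 division of 11000100010 by 10111:
  pos 0: 11000 XOR 10111 = 01111
  pos 1: 11111 XOR 10111 = 01000
  pos 2: 10000 XOR 10111 = 00111
  pos 4: 11100 XOR 10111 = 01011
  pos 5: 10111 XOR 10111 = 00000
Remainder = 0000 (zero — the frame passes the CRC check).

0000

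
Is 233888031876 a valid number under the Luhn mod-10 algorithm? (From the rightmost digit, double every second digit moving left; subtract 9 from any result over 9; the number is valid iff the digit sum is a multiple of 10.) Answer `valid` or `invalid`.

From the right, keep odd positions and double even positions (subtract 9 from any doubled value over 9):
  doubled (positions 2,4,...): 5 2 0 7 6 4 → sum 24
  kept (positions 1,3,...): 6 8 3 8 8 3 → sum 36
Total = 60.
60 mod 10 = 0, so the number is valid.

valid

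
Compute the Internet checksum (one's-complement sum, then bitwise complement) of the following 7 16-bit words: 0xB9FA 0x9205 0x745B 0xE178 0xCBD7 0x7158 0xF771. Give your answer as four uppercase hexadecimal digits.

One's-complement addition (fold any carry out of bit 15 back into bit 0):
  0xB9FA + 0x9205 = 0x14BFF → wrap carry → 0x4C00
  0x4C00 + 0x745B = 0x0C05B
  0xC05B + 0xE178 = 0x1A1D3 → wrap carry → 0xA1D4
  0xA1D4 + 0xCBD7 = 0x16DAB → wrap carry → 0x6DAC
  0x6DAC + 0x7158 = 0x0DF04
  0xDF04 + 0xF771 = 0x1D675 → wrap carry → 0xD676
One's-complement sum = 0xD676.
Checksum = ~0xD676 & 0xFFFF = 0x2989.

2989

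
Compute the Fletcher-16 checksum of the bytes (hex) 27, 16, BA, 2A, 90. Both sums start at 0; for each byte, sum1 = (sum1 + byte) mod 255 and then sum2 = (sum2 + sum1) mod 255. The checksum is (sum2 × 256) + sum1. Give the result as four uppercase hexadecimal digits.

31B2

Running sums (mod 255):
  after byte 0 (27): sum1=39, sum2=39
  after byte 1 (16): sum1=61, sum2=100
  after byte 2 (BA): sum1=247, sum2=92
  after byte 3 (2A): sum1=34, sum2=126
  after byte 4 (90): sum1=178, sum2=49
Checksum = sum2·256 + sum1 = 49·256 + 178 = 12722 = 0x31B2.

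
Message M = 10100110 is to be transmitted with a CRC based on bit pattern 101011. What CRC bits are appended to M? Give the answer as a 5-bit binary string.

Append 5 zeros: 1010011000000. Divide by 101011 (XOR where the leading bit is 1):
  pos 0: 101001 XOR 101011 = 000010
  pos 4: 101000 XOR 101011 = 000011
Remainder (last 5 bits) = 11000. This is the CRC / FCS.

11000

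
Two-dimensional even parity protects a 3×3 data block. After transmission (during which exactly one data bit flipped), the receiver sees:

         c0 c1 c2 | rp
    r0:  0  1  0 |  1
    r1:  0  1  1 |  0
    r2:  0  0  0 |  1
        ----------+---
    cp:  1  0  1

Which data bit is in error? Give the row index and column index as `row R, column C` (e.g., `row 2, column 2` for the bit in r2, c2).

row 2, column 0

Recompute each row's even parity and compare to rp:
  r0: data parity 1, sent rp 1 → ok
  r1: data parity 0, sent rp 0 → ok
  r2: data parity 0, sent rp 1 → mismatch
Recompute each column's even parity and compare to cp:
  c0: data parity 0, sent cp 1 → mismatch
  c1: data parity 0, sent cp 0 → ok
  c2: data parity 1, sent cp 1 → ok
Exactly one row (r2) and one column (c0) fail → the flipped bit is at their intersection.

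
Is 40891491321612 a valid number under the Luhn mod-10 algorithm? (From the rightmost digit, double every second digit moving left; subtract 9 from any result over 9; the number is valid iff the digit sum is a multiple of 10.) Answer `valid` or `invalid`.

From the right, keep odd positions and double even positions (subtract 9 from any doubled value over 9):
  doubled (positions 2,4,...): 2 2 6 9 2 7 8 → sum 36
  kept (positions 1,3,...): 2 6 2 1 4 9 0 → sum 24
Total = 60.
60 mod 10 = 0, so the number is valid.

valid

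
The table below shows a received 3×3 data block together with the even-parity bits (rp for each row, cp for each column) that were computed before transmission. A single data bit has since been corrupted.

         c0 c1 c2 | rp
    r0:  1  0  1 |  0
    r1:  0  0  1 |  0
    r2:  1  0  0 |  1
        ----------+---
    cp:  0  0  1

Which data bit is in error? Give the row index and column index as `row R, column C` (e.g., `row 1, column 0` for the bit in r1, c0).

row 1, column 2

Recompute each row's even parity and compare to rp:
  r0: data parity 0, sent rp 0 → ok
  r1: data parity 1, sent rp 0 → mismatch
  r2: data parity 1, sent rp 1 → ok
Recompute each column's even parity and compare to cp:
  c0: data parity 0, sent cp 0 → ok
  c1: data parity 0, sent cp 0 → ok
  c2: data parity 0, sent cp 1 → mismatch
Exactly one row (r1) and one column (c2) fail → the flipped bit is at their intersection.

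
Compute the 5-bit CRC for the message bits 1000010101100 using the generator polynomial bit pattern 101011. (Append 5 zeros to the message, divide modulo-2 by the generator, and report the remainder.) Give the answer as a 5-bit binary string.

00100

Append 5 zeros: 100001010110000000. Divide by 101011 (XOR where the leading bit is 1):
  pos 0: 100001 XOR 101011 = 001010
  pos 2: 101001 XOR 101011 = 000010
  pos 6: 100110 XOR 101011 = 001101
  pos 8: 110100 XOR 101011 = 011111
  pos 9: 111110 XOR 101011 = 010101
  pos 10: 101010 XOR 101011 = 000001
Remainder (last 5 bits) = 00100. This is the CRC / FCS.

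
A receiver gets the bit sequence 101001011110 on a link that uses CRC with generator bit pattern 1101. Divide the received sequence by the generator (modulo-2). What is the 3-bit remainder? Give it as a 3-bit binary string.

001

Modulo-2 division of 101001011110 by 1101:
  pos 0: 1010 XOR 1101 = 0111
  pos 1: 1110 XOR 1101 = 0011
  pos 3: 1110 XOR 1101 = 0011
  pos 5: 1111 XOR 1101 = 0010
  pos 7: 1011 XOR 1101 = 0110
  pos 8: 1100 XOR 1101 = 0001
Remainder = 001 (nonzero — an error is detected).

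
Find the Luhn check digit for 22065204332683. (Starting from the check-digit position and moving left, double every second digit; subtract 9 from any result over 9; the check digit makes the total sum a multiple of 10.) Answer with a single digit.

Partial digits right→left: 3 8 6 2 3 3 4 0 2 5 6 0 2 2
Double every second digit counting from the check-digit position (so the 1st, 3rd, 5th, ... of the partial from the right).
  doubled (with −9 where >9): 6 3 6 8 4 3 4 → sum 34
  kept as-is: 8 2 3 0 5 0 2 → sum 20
Total = 34 + 20 = 54.
Check digit = (10 − (54 mod 10)) mod 10 = 6.

6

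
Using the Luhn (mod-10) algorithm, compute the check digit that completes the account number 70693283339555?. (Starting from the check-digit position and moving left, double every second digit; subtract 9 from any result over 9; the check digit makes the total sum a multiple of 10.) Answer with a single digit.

Partial digits right→left: 5 5 5 9 3 3 3 8 2 3 9 6 0 7
Double every second digit counting from the check-digit position (so the 1st, 3rd, 5th, ... of the partial from the right).
  doubled (with −9 where >9): 1 1 6 6 4 9 0 → sum 27
  kept as-is: 5 9 3 8 3 6 7 → sum 41
Total = 27 + 41 = 68.
Check digit = (10 − (68 mod 10)) mod 10 = 2.

2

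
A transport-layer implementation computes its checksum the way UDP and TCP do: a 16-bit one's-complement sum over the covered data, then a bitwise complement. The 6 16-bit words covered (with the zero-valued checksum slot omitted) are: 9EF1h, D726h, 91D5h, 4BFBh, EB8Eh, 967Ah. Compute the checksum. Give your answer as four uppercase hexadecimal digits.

2A0D

One's-complement addition (fold any carry out of bit 15 back into bit 0):
  0x9EF1 + 0xD726 = 0x17617 → wrap carry → 0x7618
  0x7618 + 0x91D5 = 0x107ED → wrap carry → 0x07EE
  0x07EE + 0x4BFB = 0x053E9
  0x53E9 + 0xEB8E = 0x13F77 → wrap carry → 0x3F78
  0x3F78 + 0x967A = 0x0D5F2
One's-complement sum = 0xD5F2.
Checksum = ~0xD5F2 & 0xFFFF = 0x2A0D.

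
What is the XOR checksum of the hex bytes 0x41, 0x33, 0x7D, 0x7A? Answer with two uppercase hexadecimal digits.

75

XOR the bytes together:
  start with 0x41
  0x41 ⊕ 0x33 = 0x72
  0x72 ⊕ 0x7D = 0x0F
  0x0F ⊕ 0x7A = 0x75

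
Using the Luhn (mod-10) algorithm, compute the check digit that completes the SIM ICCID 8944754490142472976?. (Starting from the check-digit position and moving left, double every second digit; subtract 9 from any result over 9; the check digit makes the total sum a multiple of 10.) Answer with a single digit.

1

Partial digits right→left: 6 7 9 2 7 4 2 4 1 0 9 4 4 5 7 4 4 9 8
Double every second digit counting from the check-digit position (so the 1st, 3rd, 5th, ... of the partial from the right).
  doubled (with −9 where >9): 3 9 5 4 2 9 8 5 8 7 → sum 60
  kept as-is: 7 2 4 4 0 4 5 4 9 → sum 39
Total = 60 + 39 = 99.
Check digit = (10 − (99 mod 10)) mod 10 = 1.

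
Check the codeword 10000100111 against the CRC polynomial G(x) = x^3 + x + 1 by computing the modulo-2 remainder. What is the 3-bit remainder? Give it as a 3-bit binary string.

011

Modulo-2 division of 10000100111 by 1011:
  pos 0: 1000 XOR 1011 = 0011
  pos 2: 1101 XOR 1011 = 0110
  pos 3: 1100 XOR 1011 = 0111
  pos 4: 1110 XOR 1011 = 0101
  pos 5: 1011 XOR 1011 = 0000
Remainder = 011 (nonzero — an error is detected).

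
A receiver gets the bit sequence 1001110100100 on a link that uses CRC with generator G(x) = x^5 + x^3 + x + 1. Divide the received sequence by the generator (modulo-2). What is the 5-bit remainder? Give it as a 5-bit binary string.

00000

Modulo-2 division of 1001110100100 by 101011:
  pos 0: 100111 XOR 101011 = 001100
  pos 2: 110001 XOR 101011 = 011010
  pos 3: 110100 XOR 101011 = 011111
  pos 4: 111110 XOR 101011 = 010101
  pos 5: 101011 XOR 101011 = 000000
Remainder = 00000 (zero — the frame passes the CRC check).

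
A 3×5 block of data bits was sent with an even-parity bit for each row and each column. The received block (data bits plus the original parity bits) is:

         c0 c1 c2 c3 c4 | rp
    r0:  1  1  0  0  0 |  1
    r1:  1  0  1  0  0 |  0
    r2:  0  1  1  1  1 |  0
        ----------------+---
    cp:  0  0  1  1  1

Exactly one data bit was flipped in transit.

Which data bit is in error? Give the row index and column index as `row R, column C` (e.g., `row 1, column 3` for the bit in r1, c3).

row 0, column 2

Recompute each row's even parity and compare to rp:
  r0: data parity 0, sent rp 1 → mismatch
  r1: data parity 0, sent rp 0 → ok
  r2: data parity 0, sent rp 0 → ok
Recompute each column's even parity and compare to cp:
  c0: data parity 0, sent cp 0 → ok
  c1: data parity 0, sent cp 0 → ok
  c2: data parity 0, sent cp 1 → mismatch
  c3: data parity 1, sent cp 1 → ok
  c4: data parity 1, sent cp 1 → ok
Exactly one row (r0) and one column (c2) fail → the flipped bit is at their intersection.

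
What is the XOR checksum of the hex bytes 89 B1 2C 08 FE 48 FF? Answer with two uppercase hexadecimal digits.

XOR the bytes together:
  start with 0x89
  0x89 ⊕ 0xB1 = 0x38
  0x38 ⊕ 0x2C = 0x14
  0x14 ⊕ 0x08 = 0x1C
  0x1C ⊕ 0xFE = 0xE2
  0xE2 ⊕ 0x48 = 0xAA
  0xAA ⊕ 0xFF = 0x55

55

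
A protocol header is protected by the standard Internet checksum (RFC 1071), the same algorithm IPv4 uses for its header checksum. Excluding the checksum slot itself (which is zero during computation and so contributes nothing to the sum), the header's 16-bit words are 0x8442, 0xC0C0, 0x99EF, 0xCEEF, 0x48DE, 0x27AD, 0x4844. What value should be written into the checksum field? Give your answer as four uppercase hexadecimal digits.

One's-complement addition (fold any carry out of bit 15 back into bit 0):
  0x8442 + 0xC0C0 = 0x14502 → wrap carry → 0x4503
  0x4503 + 0x99EF = 0x0DEF2
  0xDEF2 + 0xCEEF = 0x1ADE1 → wrap carry → 0xADE2
  0xADE2 + 0x48DE = 0x0F6C0
  0xF6C0 + 0x27AD = 0x11E6D → wrap carry → 0x1E6E
  0x1E6E + 0x4844 = 0x066B2
One's-complement sum = 0x66B2.
Checksum = ~0x66B2 & 0xFFFF = 0x994D.

994D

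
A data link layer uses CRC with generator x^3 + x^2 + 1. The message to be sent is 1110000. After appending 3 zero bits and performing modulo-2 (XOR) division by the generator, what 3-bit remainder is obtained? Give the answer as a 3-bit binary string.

111

Append 3 zeros: 1110000000. Divide by 1101 (XOR where the leading bit is 1):
  pos 0: 1110 XOR 1101 = 0011
  pos 2: 1100 XOR 1101 = 0001
  pos 5: 1000 XOR 1101 = 0101
  pos 6: 1010 XOR 1101 = 0111
Remainder (last 3 bits) = 111. This is the CRC / FCS.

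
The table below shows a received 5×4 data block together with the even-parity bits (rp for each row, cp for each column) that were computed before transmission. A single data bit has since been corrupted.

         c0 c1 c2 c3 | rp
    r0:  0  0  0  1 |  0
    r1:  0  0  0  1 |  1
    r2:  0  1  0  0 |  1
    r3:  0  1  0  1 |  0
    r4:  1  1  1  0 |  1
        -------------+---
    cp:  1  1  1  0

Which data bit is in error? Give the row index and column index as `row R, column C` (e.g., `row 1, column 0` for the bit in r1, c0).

row 0, column 3

Recompute each row's even parity and compare to rp:
  r0: data parity 1, sent rp 0 → mismatch
  r1: data parity 1, sent rp 1 → ok
  r2: data parity 1, sent rp 1 → ok
  r3: data parity 0, sent rp 0 → ok
  r4: data parity 1, sent rp 1 → ok
Recompute each column's even parity and compare to cp:
  c0: data parity 1, sent cp 1 → ok
  c1: data parity 1, sent cp 1 → ok
  c2: data parity 1, sent cp 1 → ok
  c3: data parity 1, sent cp 0 → mismatch
Exactly one row (r0) and one column (c3) fail → the flipped bit is at their intersection.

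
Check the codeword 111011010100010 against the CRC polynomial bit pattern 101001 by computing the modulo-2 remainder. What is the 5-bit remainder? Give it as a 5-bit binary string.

00000

Modulo-2 division of 111011010100010 by 101001:
  pos 0: 111011 XOR 101001 = 010010
  pos 1: 100100 XOR 101001 = 001101
  pos 3: 110110 XOR 101001 = 011111
  pos 4: 111111 XOR 101001 = 010110
  pos 5: 101100 XOR 101001 = 000101
  pos 8: 101001 XOR 101001 = 000000
Remainder = 00000 (zero — the frame passes the CRC check).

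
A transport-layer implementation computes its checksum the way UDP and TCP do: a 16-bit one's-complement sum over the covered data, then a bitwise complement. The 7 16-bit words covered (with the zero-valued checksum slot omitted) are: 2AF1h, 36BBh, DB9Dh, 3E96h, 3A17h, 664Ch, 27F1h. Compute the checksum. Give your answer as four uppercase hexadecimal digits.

BBCA

One's-complement addition (fold any carry out of bit 15 back into bit 0):
  0x2AF1 + 0x36BB = 0x061AC
  0x61AC + 0xDB9D = 0x13D49 → wrap carry → 0x3D4A
  0x3D4A + 0x3E96 = 0x07BE0
  0x7BE0 + 0x3A17 = 0x0B5F7
  0xB5F7 + 0x664C = 0x11C43 → wrap carry → 0x1C44
  0x1C44 + 0x27F1 = 0x04435
One's-complement sum = 0x4435.
Checksum = ~0x4435 & 0xFFFF = 0xBBCA.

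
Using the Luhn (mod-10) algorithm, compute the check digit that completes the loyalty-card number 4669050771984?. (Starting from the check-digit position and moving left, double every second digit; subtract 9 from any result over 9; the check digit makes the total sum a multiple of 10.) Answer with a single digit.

Partial digits right→left: 4 8 9 1 7 7 0 5 0 9 6 6 4
Double every second digit counting from the check-digit position (so the 1st, 3rd, 5th, ... of the partial from the right).
  doubled (with −9 where >9): 8 9 5 0 0 3 8 → sum 33
  kept as-is: 8 1 7 5 9 6 → sum 36
Total = 33 + 36 = 69.
Check digit = (10 − (69 mod 10)) mod 10 = 1.

1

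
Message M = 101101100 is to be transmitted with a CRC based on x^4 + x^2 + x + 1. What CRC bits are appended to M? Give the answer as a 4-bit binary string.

Append 4 zeros: 1011011000000. Divide by 10111 (XOR where the leading bit is 1):
  pos 0: 10110 XOR 10111 = 00001
  pos 4: 11100 XOR 10111 = 01011
  pos 5: 10110 XOR 10111 = 00001
Remainder (last 4 bits) = 1000. This is the CRC / FCS.

1000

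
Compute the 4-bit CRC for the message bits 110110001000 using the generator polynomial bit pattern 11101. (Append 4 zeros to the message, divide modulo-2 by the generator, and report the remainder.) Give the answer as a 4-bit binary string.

Append 4 zeros: 1101100010000000. Divide by 11101 (XOR where the leading bit is 1):
  pos 0: 11011 XOR 11101 = 00110
  pos 2: 11000 XOR 11101 = 00101
  pos 4: 10101 XOR 11101 = 01000
  pos 5: 10000 XOR 11101 = 01101
  pos 6: 11010 XOR 11101 = 00111
  pos 8: 11100 XOR 11101 = 00001
Remainder (last 4 bits) = 1000. This is the CRC / FCS.

1000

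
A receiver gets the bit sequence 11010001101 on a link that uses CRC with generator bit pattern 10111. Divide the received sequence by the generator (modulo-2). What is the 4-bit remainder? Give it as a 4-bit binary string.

Modulo-2 division of 11010001101 by 10111:
  pos 0: 11010 XOR 10111 = 01101
  pos 1: 11010 XOR 10111 = 01101
  pos 2: 11010 XOR 10111 = 01101
  pos 3: 11011 XOR 10111 = 01100
  pos 4: 11001 XOR 10111 = 01110
  pos 5: 11100 XOR 10111 = 01011
  pos 6: 10111 XOR 10111 = 00000
Remainder = 0000 (zero — the frame passes the CRC check).

0000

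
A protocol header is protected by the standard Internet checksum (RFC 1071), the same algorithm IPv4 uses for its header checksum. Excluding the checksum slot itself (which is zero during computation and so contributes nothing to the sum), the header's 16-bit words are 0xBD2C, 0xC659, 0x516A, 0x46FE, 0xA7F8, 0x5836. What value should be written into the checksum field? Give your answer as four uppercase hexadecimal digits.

E3E1

One's-complement addition (fold any carry out of bit 15 back into bit 0):
  0xBD2C + 0xC659 = 0x18385 → wrap carry → 0x8386
  0x8386 + 0x516A = 0x0D4F0
  0xD4F0 + 0x46FE = 0x11BEE → wrap carry → 0x1BEF
  0x1BEF + 0xA7F8 = 0x0C3E7
  0xC3E7 + 0x5836 = 0x11C1D → wrap carry → 0x1C1E
One's-complement sum = 0x1C1E.
Checksum = ~0x1C1E & 0xFFFF = 0xE3E1.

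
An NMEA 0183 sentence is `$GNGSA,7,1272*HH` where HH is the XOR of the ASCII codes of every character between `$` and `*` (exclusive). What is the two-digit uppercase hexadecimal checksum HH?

XOR the ASCII codes of the payload characters:
  'G' = 0x47 → acc = 0x47
  'N' = 0x4E → acc = 0x09
  'G' = 0x47 → acc = 0x4E
  'S' = 0x53 → acc = 0x1D
  'A' = 0x41 → acc = 0x5C
  ',' = 0x2C → acc = 0x70
  '7' = 0x37 → acc = 0x47
  ',' = 0x2C → acc = 0x6B
  '1' = 0x31 → acc = 0x5A
  '2' = 0x32 → acc = 0x68
  '7' = 0x37 → acc = 0x5F
  '2' = 0x32 → acc = 0x6D
Checksum = 0x6D.

6D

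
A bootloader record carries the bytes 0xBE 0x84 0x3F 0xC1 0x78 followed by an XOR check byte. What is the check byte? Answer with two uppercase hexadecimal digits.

XOR the bytes together:
  start with 0xBE
  0xBE ⊕ 0x84 = 0x3A
  0x3A ⊕ 0x3F = 0x05
  0x05 ⊕ 0xC1 = 0xC4
  0xC4 ⊕ 0x78 = 0xBC

BC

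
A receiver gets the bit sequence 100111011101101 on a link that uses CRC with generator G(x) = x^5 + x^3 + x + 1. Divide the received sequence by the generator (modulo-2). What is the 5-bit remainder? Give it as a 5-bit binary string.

Modulo-2 division of 100111011101101 by 101011:
  pos 0: 100111 XOR 101011 = 001100
  pos 2: 110001 XOR 101011 = 011010
  pos 3: 110101 XOR 101011 = 011110
  pos 4: 111101 XOR 101011 = 010110
  pos 5: 101100 XOR 101011 = 000111
  pos 8: 111110 XOR 101011 = 010101
  pos 9: 101011 XOR 101011 = 000000
Remainder = 00000 (zero — the frame passes the CRC check).

00000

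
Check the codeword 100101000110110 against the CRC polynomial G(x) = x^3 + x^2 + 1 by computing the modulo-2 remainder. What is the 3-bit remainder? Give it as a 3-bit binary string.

000

Modulo-2 division of 100101000110110 by 1101:
  pos 0: 1001 XOR 1101 = 0100
  pos 1: 1000 XOR 1101 = 0101
  pos 2: 1011 XOR 1101 = 0110
  pos 3: 1100 XOR 1101 = 0001
  pos 6: 1001 XOR 1101 = 0100
  pos 7: 1001 XOR 1101 = 0100
  pos 8: 1000 XOR 1101 = 0101
  pos 9: 1011 XOR 1101 = 0110
  pos 10: 1101 XOR 1101 = 0000
Remainder = 000 (zero — the frame passes the CRC check).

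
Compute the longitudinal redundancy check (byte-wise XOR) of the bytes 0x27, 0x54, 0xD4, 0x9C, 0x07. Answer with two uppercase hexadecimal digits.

XOR the bytes together:
  start with 0x27
  0x27 ⊕ 0x54 = 0x73
  0x73 ⊕ 0xD4 = 0xA7
  0xA7 ⊕ 0x9C = 0x3B
  0x3B ⊕ 0x07 = 0x3C

3C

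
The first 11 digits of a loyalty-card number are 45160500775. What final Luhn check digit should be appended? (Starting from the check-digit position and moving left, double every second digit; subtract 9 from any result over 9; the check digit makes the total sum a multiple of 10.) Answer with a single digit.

1

Partial digits right→left: 5 7 7 0 0 5 0 6 1 5 4
Double every second digit counting from the check-digit position (so the 1st, 3rd, 5th, ... of the partial from the right).
  doubled (with −9 where >9): 1 5 0 0 2 8 → sum 16
  kept as-is: 7 0 5 6 5 → sum 23
Total = 16 + 23 = 39.
Check digit = (10 − (39 mod 10)) mod 10 = 1.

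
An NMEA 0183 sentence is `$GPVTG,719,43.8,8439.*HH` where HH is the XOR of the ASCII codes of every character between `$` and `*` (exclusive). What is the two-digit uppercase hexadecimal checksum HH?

XOR the ASCII codes of the payload characters:
  'G' = 0x47 → acc = 0x47
  'P' = 0x50 → acc = 0x17
  'V' = 0x56 → acc = 0x41
  'T' = 0x54 → acc = 0x15
  'G' = 0x47 → acc = 0x52
  ',' = 0x2C → acc = 0x7E
  '7' = 0x37 → acc = 0x49
  '1' = 0x31 → acc = 0x78
  '9' = 0x39 → acc = 0x41
  ',' = 0x2C → acc = 0x6D
  '4' = 0x34 → acc = 0x59
  '3' = 0x33 → acc = 0x6A
  '.' = 0x2E → acc = 0x44
  '8' = 0x38 → acc = 0x7C
  ',' = 0x2C → acc = 0x50
  '8' = 0x38 → acc = 0x68
  '4' = 0x34 → acc = 0x5C
  '3' = 0x33 → acc = 0x6F
  '9' = 0x39 → acc = 0x56
  '.' = 0x2E → acc = 0x78
Checksum = 0x78.

78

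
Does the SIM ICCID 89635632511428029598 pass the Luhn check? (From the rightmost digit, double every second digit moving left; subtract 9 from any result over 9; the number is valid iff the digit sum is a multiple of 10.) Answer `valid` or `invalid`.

From the right, keep odd positions and double even positions (subtract 9 from any doubled value over 9):
  doubled (positions 2,4,...): 9 9 0 4 2 1 6 1 3 7 → sum 42
  kept (positions 1,3,...): 8 5 2 8 4 1 2 6 3 9 → sum 48
Total = 90.
90 mod 10 = 0, so the number is valid.

valid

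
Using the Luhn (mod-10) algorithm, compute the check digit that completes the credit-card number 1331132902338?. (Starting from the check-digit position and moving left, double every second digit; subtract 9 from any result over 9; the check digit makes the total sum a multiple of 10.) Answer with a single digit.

Partial digits right→left: 8 3 3 2 0 9 2 3 1 1 3 3 1
Double every second digit counting from the check-digit position (so the 1st, 3rd, 5th, ... of the partial from the right).
  doubled (with −9 where >9): 7 6 0 4 2 6 2 → sum 27
  kept as-is: 3 2 9 3 1 3 → sum 21
Total = 27 + 21 = 48.
Check digit = (10 − (48 mod 10)) mod 10 = 2.

2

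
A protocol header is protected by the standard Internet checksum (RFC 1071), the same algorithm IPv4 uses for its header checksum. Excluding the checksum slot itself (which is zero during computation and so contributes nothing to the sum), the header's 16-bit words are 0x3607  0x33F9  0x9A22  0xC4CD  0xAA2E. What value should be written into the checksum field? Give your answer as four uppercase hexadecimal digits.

8CE0

One's-complement addition (fold any carry out of bit 15 back into bit 0):
  0x3607 + 0x33F9 = 0x06A00
  0x6A00 + 0x9A22 = 0x10422 → wrap carry → 0x0423
  0x0423 + 0xC4CD = 0x0C8F0
  0xC8F0 + 0xAA2E = 0x1731E → wrap carry → 0x731F
One's-complement sum = 0x731F.
Checksum = ~0x731F & 0xFFFF = 0x8CE0.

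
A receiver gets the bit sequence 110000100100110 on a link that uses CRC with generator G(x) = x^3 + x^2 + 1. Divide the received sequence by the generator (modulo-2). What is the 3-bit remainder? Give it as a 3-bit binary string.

Modulo-2 division of 110000100100110 by 1101:
  pos 0: 1100 XOR 1101 = 0001
  pos 3: 1001 XOR 1101 = 0100
  pos 4: 1000 XOR 1101 = 0101
  pos 5: 1010 XOR 1101 = 0111
  pos 6: 1111 XOR 1101 = 0010
  pos 8: 1000 XOR 1101 = 0101
  pos 9: 1011 XOR 1101 = 0110
  pos 10: 1101 XOR 1101 = 0000
Remainder = 000 (zero — the frame passes the CRC check).

000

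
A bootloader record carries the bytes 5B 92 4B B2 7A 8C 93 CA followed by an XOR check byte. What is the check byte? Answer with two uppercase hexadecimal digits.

XOR the bytes together:
  start with 0x5B
  0x5B ⊕ 0x92 = 0xC9
  0xC9 ⊕ 0x4B = 0x82
  0x82 ⊕ 0xB2 = 0x30
  0x30 ⊕ 0x7A = 0x4A
  0x4A ⊕ 0x8C = 0xC6
  0xC6 ⊕ 0x93 = 0x55
  0x55 ⊕ 0xCA = 0x9F

9F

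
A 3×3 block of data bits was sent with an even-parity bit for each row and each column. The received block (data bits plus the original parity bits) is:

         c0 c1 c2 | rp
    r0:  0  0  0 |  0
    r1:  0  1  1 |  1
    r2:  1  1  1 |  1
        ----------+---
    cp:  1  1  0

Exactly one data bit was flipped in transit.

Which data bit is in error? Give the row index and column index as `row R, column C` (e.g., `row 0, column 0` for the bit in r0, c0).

Recompute each row's even parity and compare to rp:
  r0: data parity 0, sent rp 0 → ok
  r1: data parity 0, sent rp 1 → mismatch
  r2: data parity 1, sent rp 1 → ok
Recompute each column's even parity and compare to cp:
  c0: data parity 1, sent cp 1 → ok
  c1: data parity 0, sent cp 1 → mismatch
  c2: data parity 0, sent cp 0 → ok
Exactly one row (r1) and one column (c1) fail → the flipped bit is at their intersection.

row 1, column 1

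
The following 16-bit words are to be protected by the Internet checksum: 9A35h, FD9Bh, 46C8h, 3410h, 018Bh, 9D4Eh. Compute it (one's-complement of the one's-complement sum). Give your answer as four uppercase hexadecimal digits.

4E7C

One's-complement addition (fold any carry out of bit 15 back into bit 0):
  0x9A35 + 0xFD9B = 0x197D0 → wrap carry → 0x97D1
  0x97D1 + 0x46C8 = 0x0DE99
  0xDE99 + 0x3410 = 0x112A9 → wrap carry → 0x12AA
  0x12AA + 0x018B = 0x01435
  0x1435 + 0x9D4E = 0x0B183
One's-complement sum = 0xB183.
Checksum = ~0xB183 & 0xFFFF = 0x4E7C.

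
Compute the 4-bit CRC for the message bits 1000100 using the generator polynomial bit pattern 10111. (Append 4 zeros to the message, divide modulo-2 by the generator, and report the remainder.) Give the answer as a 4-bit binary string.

Append 4 zeros: 10001000000. Divide by 10111 (XOR where the leading bit is 1):
  pos 0: 10001 XOR 10111 = 00110
  pos 2: 11000 XOR 10111 = 01111
  pos 3: 11110 XOR 10111 = 01001
  pos 4: 10010 XOR 10111 = 00101
  pos 6: 10100 XOR 10111 = 00011
Remainder (last 4 bits) = 0011. This is the CRC / FCS.

0011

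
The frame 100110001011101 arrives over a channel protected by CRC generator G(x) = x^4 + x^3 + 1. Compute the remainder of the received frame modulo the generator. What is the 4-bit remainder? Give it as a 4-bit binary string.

Modulo-2 division of 100110001011101 by 11001:
  pos 0: 10011 XOR 11001 = 01010
  pos 1: 10100 XOR 11001 = 01101
  pos 2: 11010 XOR 11001 = 00011
  pos 5: 11010 XOR 11001 = 00011
  pos 8: 11111 XOR 11001 = 00110
  pos 10: 11001 XOR 11001 = 00000
Remainder = 0000 (zero — the frame passes the CRC check).

0000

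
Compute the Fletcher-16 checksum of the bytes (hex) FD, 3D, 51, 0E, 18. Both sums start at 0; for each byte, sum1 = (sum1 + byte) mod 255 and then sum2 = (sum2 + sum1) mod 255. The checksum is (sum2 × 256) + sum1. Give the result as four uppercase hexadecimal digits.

13B2

Running sums (mod 255):
  after byte 0 (FD): sum1=253, sum2=253
  after byte 1 (3D): sum1=59, sum2=57
  after byte 2 (51): sum1=140, sum2=197
  after byte 3 (0E): sum1=154, sum2=96
  after byte 4 (18): sum1=178, sum2=19
Checksum = sum2·256 + sum1 = 19·256 + 178 = 5042 = 0x13B2.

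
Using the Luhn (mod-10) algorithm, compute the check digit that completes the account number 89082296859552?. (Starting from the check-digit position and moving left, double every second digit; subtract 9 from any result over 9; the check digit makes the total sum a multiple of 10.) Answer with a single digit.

Partial digits right→left: 2 5 5 9 5 8 6 9 2 2 8 0 9 8
Double every second digit counting from the check-digit position (so the 1st, 3rd, 5th, ... of the partial from the right).
  doubled (with −9 where >9): 4 1 1 3 4 7 9 → sum 29
  kept as-is: 5 9 8 9 2 0 8 → sum 41
Total = 29 + 41 = 70.
Check digit = (10 − (70 mod 10)) mod 10 = 0.

0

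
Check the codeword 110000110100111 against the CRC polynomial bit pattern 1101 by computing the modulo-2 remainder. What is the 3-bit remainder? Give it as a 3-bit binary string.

000

Modulo-2 division of 110000110100111 by 1101:
  pos 0: 1100 XOR 1101 = 0001
  pos 3: 1001 XOR 1101 = 0100
  pos 4: 1001 XOR 1101 = 0100
  pos 5: 1000 XOR 1101 = 0101
  pos 6: 1011 XOR 1101 = 0110
  pos 7: 1100 XOR 1101 = 0001
  pos 10: 1011 XOR 1101 = 0110
  pos 11: 1101 XOR 1101 = 0000
Remainder = 000 (zero — the frame passes the CRC check).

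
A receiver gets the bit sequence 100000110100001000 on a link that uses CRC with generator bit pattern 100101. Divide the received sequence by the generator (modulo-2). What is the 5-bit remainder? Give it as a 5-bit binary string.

00000

Modulo-2 division of 100000110100001000 by 100101:
  pos 0: 100000 XOR 100101 = 000101
  pos 3: 101110 XOR 100101 = 001011
  pos 5: 101110 XOR 100101 = 001011
  pos 7: 101100 XOR 100101 = 001001
  pos 9: 100101 XOR 100101 = 000000
Remainder = 00000 (zero — the frame passes the CRC check).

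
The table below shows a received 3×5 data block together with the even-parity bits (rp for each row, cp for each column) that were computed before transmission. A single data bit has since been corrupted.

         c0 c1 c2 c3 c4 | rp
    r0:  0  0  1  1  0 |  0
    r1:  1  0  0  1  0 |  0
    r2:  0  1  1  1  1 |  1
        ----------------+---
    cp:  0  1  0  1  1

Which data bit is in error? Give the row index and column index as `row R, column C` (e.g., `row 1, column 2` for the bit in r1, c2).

row 2, column 0

Recompute each row's even parity and compare to rp:
  r0: data parity 0, sent rp 0 → ok
  r1: data parity 0, sent rp 0 → ok
  r2: data parity 0, sent rp 1 → mismatch
Recompute each column's even parity and compare to cp:
  c0: data parity 1, sent cp 0 → mismatch
  c1: data parity 1, sent cp 1 → ok
  c2: data parity 0, sent cp 0 → ok
  c3: data parity 1, sent cp 1 → ok
  c4: data parity 1, sent cp 1 → ok
Exactly one row (r2) and one column (c0) fail → the flipped bit is at their intersection.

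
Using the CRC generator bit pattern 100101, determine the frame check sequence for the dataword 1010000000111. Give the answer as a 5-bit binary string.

10111

Append 5 zeros: 101000000011100000. Divide by 100101 (XOR where the leading bit is 1):
  pos 0: 101000 XOR 100101 = 001101
  pos 2: 110100 XOR 100101 = 010001
  pos 3: 100010 XOR 100101 = 000111
  pos 6: 111011 XOR 100101 = 011110
  pos 7: 111101 XOR 100101 = 011000
  pos 8: 110000 XOR 100101 = 010101
  pos 9: 101010 XOR 100101 = 001111
  pos 11: 111100 XOR 100101 = 011001
  pos 12: 110010 XOR 100101 = 010111
Remainder (last 5 bits) = 10111. This is the CRC / FCS.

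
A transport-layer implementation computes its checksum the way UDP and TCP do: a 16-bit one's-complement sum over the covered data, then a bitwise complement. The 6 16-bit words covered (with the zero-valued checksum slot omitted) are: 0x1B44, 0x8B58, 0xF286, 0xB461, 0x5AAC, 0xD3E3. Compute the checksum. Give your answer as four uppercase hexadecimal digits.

One's-complement addition (fold any carry out of bit 15 back into bit 0):
  0x1B44 + 0x8B58 = 0x0A69C
  0xA69C + 0xF286 = 0x19922 → wrap carry → 0x9923
  0x9923 + 0xB461 = 0x14D84 → wrap carry → 0x4D85
  0x4D85 + 0x5AAC = 0x0A831
  0xA831 + 0xD3E3 = 0x17C14 → wrap carry → 0x7C15
One's-complement sum = 0x7C15.
Checksum = ~0x7C15 & 0xFFFF = 0x83EA.

83EA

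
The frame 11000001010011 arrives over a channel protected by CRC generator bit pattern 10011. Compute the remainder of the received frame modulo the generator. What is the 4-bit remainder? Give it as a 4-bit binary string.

Modulo-2 division of 11000001010011 by 10011:
  pos 0: 11000 XOR 10011 = 01011
  pos 1: 10110 XOR 10011 = 00101
  pos 3: 10101 XOR 10011 = 00110
  pos 5: 11001 XOR 10011 = 01010
  pos 6: 10100 XOR 10011 = 00111
  pos 8: 11101 XOR 10011 = 01110
  pos 9: 11101 XOR 10011 = 01110
Remainder = 1110 (nonzero — an error is detected).

1110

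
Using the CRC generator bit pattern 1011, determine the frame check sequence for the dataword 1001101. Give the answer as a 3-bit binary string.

Append 3 zeros: 1001101000. Divide by 1011 (XOR where the leading bit is 1):
  pos 0: 1001 XOR 1011 = 0010
  pos 2: 1010 XOR 1011 = 0001
  pos 5: 1100 XOR 1011 = 0111
  pos 6: 1110 XOR 1011 = 0101
Remainder (last 3 bits) = 101. This is the CRC / FCS.

101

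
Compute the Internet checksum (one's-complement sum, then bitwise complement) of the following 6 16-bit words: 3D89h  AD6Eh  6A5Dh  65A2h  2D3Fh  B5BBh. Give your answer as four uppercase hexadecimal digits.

One's-complement addition (fold any carry out of bit 15 back into bit 0):
  0x3D89 + 0xAD6E = 0x0EAF7
  0xEAF7 + 0x6A5D = 0x15554 → wrap carry → 0x5555
  0x5555 + 0x65A2 = 0x0BAF7
  0xBAF7 + 0x2D3F = 0x0E836
  0xE836 + 0xB5BB = 0x19DF1 → wrap carry → 0x9DF2
One's-complement sum = 0x9DF2.
Checksum = ~0x9DF2 & 0xFFFF = 0x620D.

620D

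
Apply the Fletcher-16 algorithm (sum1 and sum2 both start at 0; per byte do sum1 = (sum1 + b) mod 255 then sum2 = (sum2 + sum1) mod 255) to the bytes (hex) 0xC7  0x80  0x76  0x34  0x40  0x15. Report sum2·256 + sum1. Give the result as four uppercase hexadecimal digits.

Running sums (mod 255):
  after byte 0 (0xC7): sum1=199, sum2=199
  after byte 1 (0x80): sum1=72, sum2=16
  after byte 2 (0x76): sum1=190, sum2=206
  after byte 3 (0x34): sum1=242, sum2=193
  after byte 4 (0x40): sum1=51, sum2=244
  after byte 5 (0x15): sum1=72, sum2=61
Checksum = sum2·256 + sum1 = 61·256 + 72 = 15688 = 0x3D48.

3D48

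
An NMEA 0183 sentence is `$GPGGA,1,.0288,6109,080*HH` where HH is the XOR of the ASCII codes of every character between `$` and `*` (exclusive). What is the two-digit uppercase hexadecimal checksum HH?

XOR the ASCII codes of the payload characters:
  'G' = 0x47 → acc = 0x47
  'P' = 0x50 → acc = 0x17
  'G' = 0x47 → acc = 0x50
  'G' = 0x47 → acc = 0x17
  'A' = 0x41 → acc = 0x56
  ',' = 0x2C → acc = 0x7A
  '1' = 0x31 → acc = 0x4B
  ',' = 0x2C → acc = 0x67
  '.' = 0x2E → acc = 0x49
  '0' = 0x30 → acc = 0x79
  '2' = 0x32 → acc = 0x4B
  '8' = 0x38 → acc = 0x73
  '8' = 0x38 → acc = 0x4B
  ',' = 0x2C → acc = 0x67
  '6' = 0x36 → acc = 0x51
  '1' = 0x31 → acc = 0x60
  '0' = 0x30 → acc = 0x50
  '9' = 0x39 → acc = 0x69
  ',' = 0x2C → acc = 0x45
  '0' = 0x30 → acc = 0x75
  '8' = 0x38 → acc = 0x4D
  '0' = 0x30 → acc = 0x7D
Checksum = 0x7D.

7D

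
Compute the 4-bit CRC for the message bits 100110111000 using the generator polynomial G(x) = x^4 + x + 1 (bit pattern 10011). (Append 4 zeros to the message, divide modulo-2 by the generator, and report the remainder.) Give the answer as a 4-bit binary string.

Append 4 zeros: 1001101110000000. Divide by 10011 (XOR where the leading bit is 1):
  pos 0: 10011 XOR 10011 = 00000
  pos 6: 11100 XOR 10011 = 01111
  pos 7: 11110 XOR 10011 = 01101
  pos 8: 11010 XOR 10011 = 01001
  pos 9: 10010 XOR 10011 = 00001
Remainder (last 4 bits) = 0100. This is the CRC / FCS.

0100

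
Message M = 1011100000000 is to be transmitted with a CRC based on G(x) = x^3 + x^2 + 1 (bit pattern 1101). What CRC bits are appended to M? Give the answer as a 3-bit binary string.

Append 3 zeros: 1011100000000000. Divide by 1101 (XOR where the leading bit is 1):
  pos 0: 1011 XOR 1101 = 0110
  pos 1: 1101 XOR 1101 = 0000
Remainder (last 3 bits) = 000. This is the CRC / FCS.

000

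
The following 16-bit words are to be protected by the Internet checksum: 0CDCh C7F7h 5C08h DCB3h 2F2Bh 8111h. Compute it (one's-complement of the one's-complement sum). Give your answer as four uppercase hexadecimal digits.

4233

One's-complement addition (fold any carry out of bit 15 back into bit 0):
  0x0CDC + 0xC7F7 = 0x0D4D3
  0xD4D3 + 0x5C08 = 0x130DB → wrap carry → 0x30DC
  0x30DC + 0xDCB3 = 0x10D8F → wrap carry → 0x0D90
  0x0D90 + 0x2F2B = 0x03CBB
  0x3CBB + 0x8111 = 0x0BDCC
One's-complement sum = 0xBDCC.
Checksum = ~0xBDCC & 0xFFFF = 0x4233.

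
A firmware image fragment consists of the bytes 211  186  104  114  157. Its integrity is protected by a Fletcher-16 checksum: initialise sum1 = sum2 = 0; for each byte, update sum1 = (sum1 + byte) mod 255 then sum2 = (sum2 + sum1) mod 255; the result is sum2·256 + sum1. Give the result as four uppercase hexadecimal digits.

C907

Running sums (mod 255):
  after byte 0 (211): sum1=211, sum2=211
  after byte 1 (186): sum1=142, sum2=98
  after byte 2 (104): sum1=246, sum2=89
  after byte 3 (114): sum1=105, sum2=194
  after byte 4 (157): sum1=7, sum2=201
Checksum = sum2·256 + sum1 = 201·256 + 7 = 51463 = 0xC907.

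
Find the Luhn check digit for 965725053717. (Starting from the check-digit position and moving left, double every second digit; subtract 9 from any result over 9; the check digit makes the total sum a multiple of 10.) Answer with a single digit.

0

Partial digits right→left: 7 1 7 3 5 0 5 2 7 5 6 9
Double every second digit counting from the check-digit position (so the 1st, 3rd, 5th, ... of the partial from the right).
  doubled (with −9 where >9): 5 5 1 1 5 3 → sum 20
  kept as-is: 1 3 0 2 5 9 → sum 20
Total = 20 + 20 = 40.
Check digit = (10 − (40 mod 10)) mod 10 = 0.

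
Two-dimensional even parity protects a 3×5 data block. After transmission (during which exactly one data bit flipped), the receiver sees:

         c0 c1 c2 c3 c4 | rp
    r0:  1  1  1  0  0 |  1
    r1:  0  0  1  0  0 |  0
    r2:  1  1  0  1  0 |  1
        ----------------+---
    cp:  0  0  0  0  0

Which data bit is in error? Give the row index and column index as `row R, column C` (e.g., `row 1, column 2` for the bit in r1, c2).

row 1, column 3

Recompute each row's even parity and compare to rp:
  r0: data parity 1, sent rp 1 → ok
  r1: data parity 1, sent rp 0 → mismatch
  r2: data parity 1, sent rp 1 → ok
Recompute each column's even parity and compare to cp:
  c0: data parity 0, sent cp 0 → ok
  c1: data parity 0, sent cp 0 → ok
  c2: data parity 0, sent cp 0 → ok
  c3: data parity 1, sent cp 0 → mismatch
  c4: data parity 0, sent cp 0 → ok
Exactly one row (r1) and one column (c3) fail → the flipped bit is at their intersection.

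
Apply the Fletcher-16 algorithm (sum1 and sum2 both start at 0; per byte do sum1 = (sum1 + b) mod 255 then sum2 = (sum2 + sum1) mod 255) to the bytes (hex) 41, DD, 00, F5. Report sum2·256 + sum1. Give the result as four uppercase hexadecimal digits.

9415

Running sums (mod 255):
  after byte 0 (41): sum1=65, sum2=65
  after byte 1 (DD): sum1=31, sum2=96
  after byte 2 (00): sum1=31, sum2=127
  after byte 3 (F5): sum1=21, sum2=148
Checksum = sum2·256 + sum1 = 148·256 + 21 = 37909 = 0x9415.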